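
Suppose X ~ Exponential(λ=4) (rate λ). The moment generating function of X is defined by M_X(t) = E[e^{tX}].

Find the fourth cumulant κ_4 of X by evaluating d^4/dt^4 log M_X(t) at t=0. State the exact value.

κ_4 = d^4K/dt^4 |_{t=0} = 3/128

M_X(t) = 4/(4 - t)
K_X(t) = log M_X(t) = -log(4 - t) + 2*log(2)
dK/dt = -1/(t - 4)
d^2K/dt^2 = 1/(t^2 - 8*t + 16)
d^3K/dt^3 = -2/(t^3 - 12*t^2 + 48*t - 64)
d^4K/dt^4 = 6/(t^4 - 16*t^3 + 96*t^2 - 256*t + 256)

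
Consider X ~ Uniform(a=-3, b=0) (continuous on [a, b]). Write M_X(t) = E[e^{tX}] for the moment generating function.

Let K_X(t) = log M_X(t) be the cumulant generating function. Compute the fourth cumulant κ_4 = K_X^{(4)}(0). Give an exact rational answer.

κ_4 = K′′′′(0) = -27/40

M_X(t) = (1 - e^(-3*t))/(3*t)
K_X(t) = log M_X(t) = -log(t) + log(1 - e^(-3*t)) - log(3)
K′(t) = (3*t - e^(3*t) + 1)/(t*e^(3*t) - t)
K′′(t) = (-9*t^2*e^(3*t) + e^(6*t) - 2*e^(3*t) + 1)/(t^2*e^(6*t) - 2*t^2*e^(3*t) + t^2)
K′′′(t) = (27*t^3*e^(6*t) + 27*t^3*e^(3*t) - 2*e^(9*t) + 6*e^(6*t) - 6*e^(3*t) + 2)/(t^3*e^(9*t) - 3*t^3*e^(6*t) + 3*t^3*e^(3*t) - t^3)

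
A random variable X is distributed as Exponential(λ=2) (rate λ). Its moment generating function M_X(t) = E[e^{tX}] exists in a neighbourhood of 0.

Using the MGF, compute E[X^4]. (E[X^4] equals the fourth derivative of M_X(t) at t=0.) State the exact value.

M_X(t) = 2/(2 - t)
D^4[M](t) = -48/(t^5 - 10*t^4 + 40*t^3 - 80*t^2 + 80*t - 32)

E[X^4] = D^4[M](0) = 3/2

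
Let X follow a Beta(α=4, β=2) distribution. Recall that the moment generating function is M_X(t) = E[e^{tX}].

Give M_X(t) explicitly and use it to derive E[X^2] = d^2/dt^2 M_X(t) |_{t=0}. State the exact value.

E[X^2] = M′′(0) = 10/21

M_X(t) = ₁F₁(4; 6; t)
M′(t) = 2*₁F₁(5; 7; t)/3
M′′(t) = 10*₁F₁(6; 8; t)/21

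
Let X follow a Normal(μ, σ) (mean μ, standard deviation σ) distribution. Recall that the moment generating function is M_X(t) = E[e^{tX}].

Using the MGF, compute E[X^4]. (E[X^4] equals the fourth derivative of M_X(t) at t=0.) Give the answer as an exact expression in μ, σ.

M_X(t) = e^(μ*t + σ^2*t^2/2)

E[X^4] = D^4[M](0) = μ^4 + 6*μ^2*σ^2 + 3*σ^4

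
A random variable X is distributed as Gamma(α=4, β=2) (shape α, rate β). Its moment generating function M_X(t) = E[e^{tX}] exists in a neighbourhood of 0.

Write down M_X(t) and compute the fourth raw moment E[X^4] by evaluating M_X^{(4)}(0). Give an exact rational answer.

E[X^4] = d^4M/dt^4 |_{t=0} = 105/2

M_X(t) = 16/(2 - t)^4
dM/dt = -64/(t^5 - 10*t^4 + 40*t^3 - 80*t^2 + 80*t - 32)
d^2M/dt^2 = 320/(t^6 - 12*t^5 + 60*t^4 - 160*t^3 + 240*t^2 - 192*t + 64)
d^3M/dt^3 = -1920/(t^7 - 14*t^6 + 84*t^5 - 280*t^4 + 560*t^3 - 672*t^2 + 448*t - 128)
d^4M/dt^4 = 13440/(t^8 - 16*t^7 + 112*t^6 - 448*t^5 + 1120*t^4 - 1792*t^3 + 1792*t^2 - 1024*t + 256)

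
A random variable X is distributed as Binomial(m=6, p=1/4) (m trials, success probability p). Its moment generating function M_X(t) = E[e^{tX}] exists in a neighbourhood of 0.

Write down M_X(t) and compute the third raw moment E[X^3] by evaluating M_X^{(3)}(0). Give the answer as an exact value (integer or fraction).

M_X(t) = (e^(t)/4 + 3/4)^6
M^(3)(t) = 27*e^(6*t)/512 + 1125*e^(5*t)/2048 + 135*e^(4*t)/64 + 3645*e^(3*t)/1024 + 1215*e^(2*t)/512 + 729*e^(t)/2048

E[X^3] = M^(3)(0) = 9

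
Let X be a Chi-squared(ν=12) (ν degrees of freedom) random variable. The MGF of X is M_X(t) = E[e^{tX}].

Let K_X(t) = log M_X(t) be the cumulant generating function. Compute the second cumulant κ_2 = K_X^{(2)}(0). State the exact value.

M_X(t) = (1 - 2*t)^(-6)
K_X(t) = log M_X(t) = -6*log(1 - 2*t)
D^2[K](t) = 24/(4*t^2 - 4*t + 1)

κ_2 = D^2[K](0) = 24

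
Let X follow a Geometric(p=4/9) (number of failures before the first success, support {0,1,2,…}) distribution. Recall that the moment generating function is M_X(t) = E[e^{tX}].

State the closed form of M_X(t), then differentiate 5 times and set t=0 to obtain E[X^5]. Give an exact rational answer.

M_X(t) = 4/(9*(1 - 5*e^(t)/9))
dM/dt = 20*e^(t)/(25*e^(2*t) - 90*e^(t) + 81)
d^2M/dt^2 = (-100*e^(2*t) - 180*e^(t))/(125*e^(3*t) - 675*e^(2*t) + 1215*e^(t) - 729)
d^3M/dt^3 = (500*e^(3*t) + 3600*e^(2*t) + 1620*e^(t))/(625*e^(4*t) - 4500*e^(3*t) + 12150*e^(2*t) - 14580*e^(t) + 6561)
d^4M/dt^4 = (-2500*e^(4*t) - 49500*e^(3*t) - 89100*e^(2*t) - 14580*e^(t))/(3125*e^(5*t) - 28125*e^(4*t) + 101250*e^(3*t) - 182250*e^(2*t) + 164025*e^(t) - 59049)

E[X^5] = d^5M/dt^5 |_{t=0} = 165535/128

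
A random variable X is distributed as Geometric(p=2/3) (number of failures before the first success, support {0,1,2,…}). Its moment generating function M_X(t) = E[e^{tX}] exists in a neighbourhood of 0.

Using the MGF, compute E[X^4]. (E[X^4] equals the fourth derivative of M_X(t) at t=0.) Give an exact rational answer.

M_X(t) = 2/(3*(1 - e^(t)/3))
M′(t) = 2*e^(t)/(e^(2*t) - 6*e^(t) + 9)
M′′(t) = (-2*e^(2*t) - 6*e^(t))/(e^(3*t) - 9*e^(2*t) + 27*e^(t) - 27)
M′′′(t) = (2*e^(3*t) + 24*e^(2*t) + 18*e^(t))/(e^(4*t) - 12*e^(3*t) + 54*e^(2*t) - 108*e^(t) + 81)
M′′′′(t) = (-2*e^(4*t) - 66*e^(3*t) - 198*e^(2*t) - 54*e^(t))/(e^(5*t) - 15*e^(4*t) + 90*e^(3*t) - 270*e^(2*t) + 405*e^(t) - 243)

E[X^4] = M′′′′(0) = 10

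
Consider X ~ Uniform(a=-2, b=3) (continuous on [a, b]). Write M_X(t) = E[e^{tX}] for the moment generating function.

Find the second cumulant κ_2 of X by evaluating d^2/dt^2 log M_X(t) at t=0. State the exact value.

κ_2 = d^2K/dt^2 |_{t=0} = 25/12

M_X(t) = (e^(3*t) - e^(-2*t))/(5*t)
K_X(t) = log M_X(t) = -log(t) + log(e^(3*t) - e^(-2*t)) - log(5)
dK/dt = (3*t*e^(5*t) + 2*t - e^(5*t) + 1)/(t*e^(5*t) - t)
d^2K/dt^2 = (-25*t^2*e^(5*t) + e^(10*t) - 2*e^(5*t) + 1)/(t^2*e^(10*t) - 2*t^2*e^(5*t) + t^2)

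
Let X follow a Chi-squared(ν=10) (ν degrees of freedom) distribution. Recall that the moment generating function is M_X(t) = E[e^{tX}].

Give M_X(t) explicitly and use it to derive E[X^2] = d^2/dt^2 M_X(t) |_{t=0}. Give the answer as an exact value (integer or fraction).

M_X(t) = (1 - 2*t)^(-5)
D^2[M](t) = -120/(128*t^7 - 448*t^6 + 672*t^5 - 560*t^4 + 280*t^3 - 84*t^2 + 14*t - 1)

E[X^2] = D^2[M](0) = 120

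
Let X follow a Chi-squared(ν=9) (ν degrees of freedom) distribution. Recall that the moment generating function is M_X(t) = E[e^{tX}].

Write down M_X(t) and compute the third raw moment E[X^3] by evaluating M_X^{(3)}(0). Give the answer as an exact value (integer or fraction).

M_X(t) = (1 - 2*t)^(-9/2)
M′(t) = -9/(32*t^5*√(1 - 2*t) - 80*t^4*√(1 - 2*t) + 80*t^3*√(1 - 2*t) - 40*t^2*√(1 - 2*t) + 10*t*√(1 - 2*t) - √(1 - 2*t))
M′′(t) = 99/(64*t^6*√(1 - 2*t) - 192*t^5*√(1 - 2*t) + 240*t^4*√(1 - 2*t) - 160*t^3*√(1 - 2*t) + 60*t^2*√(1 - 2*t) - 12*t*√(1 - 2*t) + √(1 - 2*t))

E[X^3] = M′′′(0) = 1287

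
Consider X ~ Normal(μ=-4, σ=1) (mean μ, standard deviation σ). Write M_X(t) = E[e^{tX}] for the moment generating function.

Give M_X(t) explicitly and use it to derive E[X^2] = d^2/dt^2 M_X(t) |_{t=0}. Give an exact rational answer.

M_X(t) = e^(t^2/2 - 4*t)
D^2[M](t) = (t^2*e^(t^2/2) - 8*t*e^(t^2/2) + 17*e^(t^2/2))*e^(-4*t)

E[X^2] = D^2[M](0) = 17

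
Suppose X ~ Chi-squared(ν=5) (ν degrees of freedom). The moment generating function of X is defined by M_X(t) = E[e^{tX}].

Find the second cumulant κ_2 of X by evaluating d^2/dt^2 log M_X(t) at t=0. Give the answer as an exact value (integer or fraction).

M_X(t) = (1 - 2*t)^(-5/2)
K_X(t) = log M_X(t) = -5*log(1 - 2*t)/2
K^(2)(t) = 10/(4*t^2 - 4*t + 1)

κ_2 = K^(2)(0) = 10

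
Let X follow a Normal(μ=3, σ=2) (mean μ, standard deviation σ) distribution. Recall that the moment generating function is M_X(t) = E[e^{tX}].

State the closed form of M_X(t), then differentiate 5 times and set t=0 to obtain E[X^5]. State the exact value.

M_X(t) = e^(2*t^2 + 3*t)

E[X^5] = M^(5)(0) = 2043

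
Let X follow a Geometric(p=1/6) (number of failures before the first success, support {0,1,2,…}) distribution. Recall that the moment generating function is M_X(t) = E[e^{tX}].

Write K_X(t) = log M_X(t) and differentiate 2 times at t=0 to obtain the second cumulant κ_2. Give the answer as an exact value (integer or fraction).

κ_2 = K′′(0) = 30

M_X(t) = 1/(6*(1 - 5*e^(t)/6))
K_X(t) = log M_X(t) = -log(1 - 5*e^(t)/6) - log(6)
K′(t) = -5*e^(t)/(5*e^(t) - 6)
K′′(t) = 30*e^(t)/(25*e^(2*t) - 60*e^(t) + 36)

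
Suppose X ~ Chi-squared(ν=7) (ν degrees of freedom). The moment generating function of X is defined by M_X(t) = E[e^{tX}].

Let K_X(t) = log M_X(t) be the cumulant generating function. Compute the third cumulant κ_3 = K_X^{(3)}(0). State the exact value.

κ_3 = K^(3)(0) = 56

M_X(t) = (1 - 2*t)^(-7/2)
K_X(t) = log M_X(t) = -7*log(1 - 2*t)/2
K^(3)(t) = -56/(8*t^3 - 12*t^2 + 6*t - 1)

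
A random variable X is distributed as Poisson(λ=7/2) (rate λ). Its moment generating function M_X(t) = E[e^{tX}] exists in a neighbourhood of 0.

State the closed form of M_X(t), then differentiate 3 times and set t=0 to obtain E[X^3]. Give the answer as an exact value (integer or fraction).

E[X^3] = d^3M/dt^3 |_{t=0} = 665/8

M_X(t) = e^(7*e^(t)/2 - 7/2)
dM/dt = 7*e^(-7/2)*e^(t)*e^(7*e^(t)/2)/2
d^2M/dt^2 = (49*e^(2*t)*e^(7*e^(t)/2) + 14*e^(t)*e^(7*e^(t)/2))*e^(-7/2)/4
d^3M/dt^3 = (343*e^(3*t)*e^(7*e^(t)/2) + 294*e^(2*t)*e^(7*e^(t)/2) + 28*e^(t)*e^(7*e^(t)/2))*e^(-7/2)/8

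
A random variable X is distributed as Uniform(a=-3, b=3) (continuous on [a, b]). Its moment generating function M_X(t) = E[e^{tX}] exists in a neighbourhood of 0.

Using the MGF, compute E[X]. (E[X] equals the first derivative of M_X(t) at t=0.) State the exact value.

E[X] = dM/dt |_{t=0} = 0

M_X(t) = (e^(3*t) - e^(-3*t))/(6*t)
dM/dt = (3*t*e^(6*t) + 3*t - e^(6*t) + 1)*e^(-3*t)/(6*t^2)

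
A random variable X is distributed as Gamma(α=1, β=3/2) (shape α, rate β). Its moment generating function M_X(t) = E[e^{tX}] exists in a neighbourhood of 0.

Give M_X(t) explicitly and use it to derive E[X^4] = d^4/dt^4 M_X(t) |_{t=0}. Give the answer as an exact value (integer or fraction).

E[X^4] = d^4M/dt^4 |_{t=0} = 128/27

M_X(t) = 3/(2*(3/2 - t))
dM/dt = 6/(4*t^2 - 12*t + 9)
d^2M/dt^2 = -24/(8*t^3 - 36*t^2 + 54*t - 27)
d^3M/dt^3 = 144/(16*t^4 - 96*t^3 + 216*t^2 - 216*t + 81)
d^4M/dt^4 = -1152/(32*t^5 - 240*t^4 + 720*t^3 - 1080*t^2 + 810*t - 243)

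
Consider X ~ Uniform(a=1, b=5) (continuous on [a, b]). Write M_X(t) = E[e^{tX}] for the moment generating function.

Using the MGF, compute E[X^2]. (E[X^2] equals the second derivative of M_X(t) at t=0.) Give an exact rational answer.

E[X^2] = M^(2)(0) = 31/3

M_X(t) = (e^(5*t) - e^(t))/(4*t)
M^(2)(t) = (25*t^2*e^(5*t) - t^2*e^(t) - 10*t*e^(5*t) + 2*t*e^(t) + 2*e^(5*t) - 2*e^(t))/(4*t^3)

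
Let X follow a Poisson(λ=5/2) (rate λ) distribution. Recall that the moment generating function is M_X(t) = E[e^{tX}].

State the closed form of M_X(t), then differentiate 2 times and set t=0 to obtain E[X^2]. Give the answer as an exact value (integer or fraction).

E[X^2] = d^2M/dt^2 |_{t=0} = 35/4

M_X(t) = e^(5*e^(t)/2 - 5/2)
dM/dt = 5*e^(-5/2)*e^(t)*e^(5*e^(t)/2)/2
d^2M/dt^2 = (25*e^(2*t)*e^(5*e^(t)/2) + 10*e^(t)*e^(5*e^(t)/2))*e^(-5/2)/4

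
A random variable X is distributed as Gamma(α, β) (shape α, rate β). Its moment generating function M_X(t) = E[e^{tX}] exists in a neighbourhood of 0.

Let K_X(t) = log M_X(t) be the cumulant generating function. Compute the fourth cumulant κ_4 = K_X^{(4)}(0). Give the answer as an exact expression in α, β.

M_X(t) = (β/(β - t))^α
K_X(t) = log M_X(t) = α*(log(β) - log(β - t))
K′(t) = -α/(-β + t)
K′′(t) = α/(β^2 - 2*β*t + t^2)
K′′′(t) = -2*α/(-β^3 + 3*β^2*t - 3*β*t^2 + t^3)
K′′′′(t) = 6*α/(β^4 - 4*β^3*t + 6*β^2*t^2 - 4*β*t^3 + t^4)

κ_4 = K′′′′(0) = 6*α/β^4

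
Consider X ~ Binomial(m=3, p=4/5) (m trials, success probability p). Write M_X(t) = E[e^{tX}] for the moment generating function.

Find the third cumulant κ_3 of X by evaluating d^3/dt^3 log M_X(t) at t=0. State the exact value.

κ_3 = D^3[K](0) = -36/125

M_X(t) = (4*e^(t)/5 + 1/5)^3
K_X(t) = log M_X(t) = 3*log(4*e^(t)/5 + 1/5)
D^3[K](t) = (-48*e^(2*t) + 12*e^(t))/(64*e^(3*t) + 48*e^(2*t) + 12*e^(t) + 1)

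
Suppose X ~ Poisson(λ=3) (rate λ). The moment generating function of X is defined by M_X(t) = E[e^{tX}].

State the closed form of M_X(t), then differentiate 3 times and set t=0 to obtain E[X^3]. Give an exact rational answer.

M_X(t) = e^(3*e^(t) - 3)
D^3[M](t) = (27*e^(3*t)*e^(3*e^(t)) + 27*e^(2*t)*e^(3*e^(t)) + 3*e^(t)*e^(3*e^(t)))*e^(-3)

E[X^3] = D^3[M](0) = 57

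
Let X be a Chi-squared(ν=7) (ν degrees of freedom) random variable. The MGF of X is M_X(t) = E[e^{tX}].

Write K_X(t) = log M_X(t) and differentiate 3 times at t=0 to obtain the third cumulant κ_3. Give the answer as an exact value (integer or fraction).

κ_3 = K′′′(0) = 56

M_X(t) = (1 - 2*t)^(-7/2)
K_X(t) = log M_X(t) = -7*log(1 - 2*t)/2
K′(t) = -7/(2*t - 1)
K′′(t) = 14/(4*t^2 - 4*t + 1)
K′′′(t) = -56/(8*t^3 - 12*t^2 + 6*t - 1)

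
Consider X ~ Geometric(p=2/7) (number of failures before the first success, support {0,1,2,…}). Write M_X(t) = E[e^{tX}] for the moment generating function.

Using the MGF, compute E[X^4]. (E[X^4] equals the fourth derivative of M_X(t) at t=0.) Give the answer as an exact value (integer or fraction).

M_X(t) = 2/(7*(1 - 5*e^(t)/7))
M^(4)(t) = (-1250*e^(4*t) - 19250*e^(3*t) - 26950*e^(2*t) - 3430*e^(t))/(3125*e^(5*t) - 21875*e^(4*t) + 61250*e^(3*t) - 85750*e^(2*t) + 60025*e^(t) - 16807)

E[X^4] = M^(4)(0) = 1590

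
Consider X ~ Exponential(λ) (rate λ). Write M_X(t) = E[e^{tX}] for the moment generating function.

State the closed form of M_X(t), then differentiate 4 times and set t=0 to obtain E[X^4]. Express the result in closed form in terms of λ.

M_X(t) = λ/(λ - t)
M^(4)(t) = -24*λ/(-λ^5 + 5*λ^4*t - 10*λ^3*t^2 + 10*λ^2*t^3 - 5*λ*t^4 + t^5)

E[X^4] = M^(4)(0) = 24/λ^4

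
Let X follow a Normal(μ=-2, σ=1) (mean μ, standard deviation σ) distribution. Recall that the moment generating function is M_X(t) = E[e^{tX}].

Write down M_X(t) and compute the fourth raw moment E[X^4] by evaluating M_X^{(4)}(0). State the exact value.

E[X^4] = d^4M/dt^4 |_{t=0} = 43

M_X(t) = e^(t^2/2 - 2*t)
dM/dt = t*e^(-2*t)*e^(t^2/2) - 2*e^(-2*t)*e^(t^2/2)
d^2M/dt^2 = (t^2*e^(t^2/2) - 4*t*e^(t^2/2) + 5*e^(t^2/2))*e^(-2*t)
d^3M/dt^3 = (t^3*e^(t^2/2) - 6*t^2*e^(t^2/2) + 15*t*e^(t^2/2) - 14*e^(t^2/2))*e^(-2*t)
d^4M/dt^4 = (t^4*e^(t^2/2) - 8*t^3*e^(t^2/2) + 30*t^2*e^(t^2/2) - 56*t*e^(t^2/2) + 43*e^(t^2/2))*e^(-2*t)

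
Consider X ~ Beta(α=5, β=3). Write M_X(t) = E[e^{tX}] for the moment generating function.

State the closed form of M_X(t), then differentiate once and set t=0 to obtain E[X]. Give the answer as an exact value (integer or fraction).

E[X] = D[M](0) = 5/8

M_X(t) = ₁F₁(5; 8; t)
D[M](t) = 5*₁F₁(6; 9; t)/8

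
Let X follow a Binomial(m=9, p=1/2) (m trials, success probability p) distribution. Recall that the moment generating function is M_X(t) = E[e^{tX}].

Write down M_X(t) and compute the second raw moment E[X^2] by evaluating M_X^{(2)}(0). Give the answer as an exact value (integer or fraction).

E[X^2] = d^2M/dt^2 |_{t=0} = 45/2

M_X(t) = (e^(t)/2 + 1/2)^9
dM/dt = 9*e^(9*t)/512 + 9*e^(8*t)/64 + 63*e^(7*t)/128 + 63*e^(6*t)/64 + 315*e^(5*t)/256 + 63*e^(4*t)/64 + 63*e^(3*t)/128 + 9*e^(2*t)/64 + 9*e^(t)/512
d^2M/dt^2 = 81*e^(9*t)/512 + 9*e^(8*t)/8 + 441*e^(7*t)/128 + 189*e^(6*t)/32 + 1575*e^(5*t)/256 + 63*e^(4*t)/16 + 189*e^(3*t)/128 + 9*e^(2*t)/32 + 9*e^(t)/512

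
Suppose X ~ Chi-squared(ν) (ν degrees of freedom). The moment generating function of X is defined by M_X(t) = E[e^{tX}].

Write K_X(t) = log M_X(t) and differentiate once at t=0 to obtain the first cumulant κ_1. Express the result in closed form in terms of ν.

M_X(t) = (1 - 2*t)^(-ν/2)
K_X(t) = log M_X(t) = -ν*log(1 - 2*t)/2
K^(1)(t) = -ν/(2*t - 1)

κ_1 = K^(1)(0) = ν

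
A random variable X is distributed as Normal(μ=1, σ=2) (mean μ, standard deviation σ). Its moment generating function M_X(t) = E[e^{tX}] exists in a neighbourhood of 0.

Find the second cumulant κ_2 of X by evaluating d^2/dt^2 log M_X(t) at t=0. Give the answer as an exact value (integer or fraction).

κ_2 = K^(2)(0) = 4

M_X(t) = e^(2*t^2 + t)
K_X(t) = log M_X(t) = 2*t^2 + t
K^(2)(t) = 4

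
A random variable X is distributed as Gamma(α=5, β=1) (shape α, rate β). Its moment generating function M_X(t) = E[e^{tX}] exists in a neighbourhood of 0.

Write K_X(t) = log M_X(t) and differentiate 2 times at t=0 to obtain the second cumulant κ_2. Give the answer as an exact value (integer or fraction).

M_X(t) = (1 - t)^(-5)
K_X(t) = log M_X(t) = -5*log(1 - t)
K′(t) = -5/(t - 1)
K′′(t) = 5/(t^2 - 2*t + 1)

κ_2 = K′′(0) = 5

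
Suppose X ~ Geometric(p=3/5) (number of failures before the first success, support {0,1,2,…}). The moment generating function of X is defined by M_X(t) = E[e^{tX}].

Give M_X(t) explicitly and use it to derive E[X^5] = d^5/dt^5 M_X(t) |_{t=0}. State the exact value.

M_X(t) = 3/(5*(1 - 2*e^(t)/5))
dM/dt = 6*e^(t)/(4*e^(2*t) - 20*e^(t) + 25)
d^2M/dt^2 = (-12*e^(2*t) - 30*e^(t))/(8*e^(3*t) - 60*e^(2*t) + 150*e^(t) - 125)
d^3M/dt^3 = (24*e^(3*t) + 240*e^(2*t) + 150*e^(t))/(16*e^(4*t) - 160*e^(3*t) + 600*e^(2*t) - 1000*e^(t) + 625)
d^4M/dt^4 = (-48*e^(4*t) - 1320*e^(3*t) - 3300*e^(2*t) - 750*e^(t))/(32*e^(5*t) - 400*e^(4*t) + 2000*e^(3*t) - 5000*e^(2*t) + 6250*e^(t) - 3125)

E[X^5] = d^5M/dt^5 |_{t=0} = 9854/81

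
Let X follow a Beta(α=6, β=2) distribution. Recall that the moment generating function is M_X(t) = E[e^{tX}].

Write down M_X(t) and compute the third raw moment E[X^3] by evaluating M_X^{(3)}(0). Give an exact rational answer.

M_X(t) = ₁F₁(6; 8; t)
M′(t) = 3*₁F₁(7; 9; t)/4
M′′(t) = 7*₁F₁(8; 10; t)/12
M′′′(t) = 7*₁F₁(9; 11; t)/15

E[X^3] = M′′′(0) = 7/15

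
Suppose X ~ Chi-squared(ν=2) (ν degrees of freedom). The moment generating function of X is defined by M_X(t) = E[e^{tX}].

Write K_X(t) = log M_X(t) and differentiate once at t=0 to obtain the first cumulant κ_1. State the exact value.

M_X(t) = 1/(1 - 2*t)
K_X(t) = log M_X(t) = -log(1 - 2*t)
K′(t) = -2/(2*t - 1)

κ_1 = K′(0) = 2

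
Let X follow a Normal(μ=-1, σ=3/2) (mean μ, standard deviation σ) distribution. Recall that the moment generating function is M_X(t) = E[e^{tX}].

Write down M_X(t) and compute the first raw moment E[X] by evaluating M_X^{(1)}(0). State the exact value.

E[X] = dM/dt |_{t=0} = -1

M_X(t) = e^(9*t^2/8 - t)
dM/dt = 9*t*e^(-t)*e^(9*t^2/8)/4 - e^(-t)*e^(9*t^2/8)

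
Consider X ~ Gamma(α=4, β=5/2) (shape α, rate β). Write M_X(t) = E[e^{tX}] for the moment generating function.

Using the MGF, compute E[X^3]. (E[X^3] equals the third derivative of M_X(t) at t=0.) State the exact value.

E[X^3] = d^3M/dt^3 |_{t=0} = 192/25

M_X(t) = 625/(16*(5/2 - t)^4)
dM/dt = -5000/(32*t^5 - 400*t^4 + 2000*t^3 - 5000*t^2 + 6250*t - 3125)
d^2M/dt^2 = 50000/(64*t^6 - 960*t^5 + 6000*t^4 - 20000*t^3 + 37500*t^2 - 37500*t + 15625)
d^3M/dt^3 = -600000/(128*t^7 - 2240*t^6 + 16800*t^5 - 70000*t^4 + 175000*t^3 - 262500*t^2 + 218750*t - 78125)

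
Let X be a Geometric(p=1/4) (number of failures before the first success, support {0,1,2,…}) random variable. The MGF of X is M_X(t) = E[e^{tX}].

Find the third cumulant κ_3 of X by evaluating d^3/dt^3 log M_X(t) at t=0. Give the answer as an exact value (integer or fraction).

κ_3 = d^3K/dt^3 |_{t=0} = 84

M_X(t) = 1/(4*(1 - 3*e^(t)/4))
K_X(t) = log M_X(t) = -log(1 - 3*e^(t)/4) - 2*log(2)
dK/dt = -3*e^(t)/(3*e^(t) - 4)
d^2K/dt^2 = 12*e^(t)/(9*e^(2*t) - 24*e^(t) + 16)
d^3K/dt^3 = (-36*e^(2*t) - 48*e^(t))/(27*e^(3*t) - 108*e^(2*t) + 144*e^(t) - 64)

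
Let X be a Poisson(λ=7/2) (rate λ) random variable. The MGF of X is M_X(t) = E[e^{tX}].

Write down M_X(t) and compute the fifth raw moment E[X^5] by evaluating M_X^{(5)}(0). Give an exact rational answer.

E[X^5] = d^5M/dt^5 |_{t=0} = 105119/32

M_X(t) = e^(7*e^(t)/2 - 7/2)
dM/dt = 7*e^(-7/2)*e^(t)*e^(7*e^(t)/2)/2
d^2M/dt^2 = (49*e^(2*t)*e^(7*e^(t)/2) + 14*e^(t)*e^(7*e^(t)/2))*e^(-7/2)/4
d^3M/dt^3 = (343*e^(3*t)*e^(7*e^(t)/2) + 294*e^(2*t)*e^(7*e^(t)/2) + 28*e^(t)*e^(7*e^(t)/2))*e^(-7/2)/8
d^4M/dt^4 = (2401*e^(4*t)*e^(7*e^(t)/2) + 4116*e^(3*t)*e^(7*e^(t)/2) + 1372*e^(2*t)*e^(7*e^(t)/2) + 56*e^(t)*e^(7*e^(t)/2))*e^(-7/2)/16
d^5M/dt^5 = (16807*e^(5*t)*e^(7*e^(t)/2) + 48020*e^(4*t)*e^(7*e^(t)/2) + 34300*e^(3*t)*e^(7*e^(t)/2) + 5880*e^(2*t)*e^(7*e^(t)/2) + 112*e^(t)*e^(7*e^(t)/2))*e^(-7/2)/32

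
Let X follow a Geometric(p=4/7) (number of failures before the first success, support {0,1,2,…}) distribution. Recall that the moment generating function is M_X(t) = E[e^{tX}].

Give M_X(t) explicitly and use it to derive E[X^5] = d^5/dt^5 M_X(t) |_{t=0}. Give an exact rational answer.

E[X^5] = d^5M/dt^5 |_{t=0} = 23721/128

M_X(t) = 4/(7*(1 - 3*e^(t)/7))
dM/dt = 12*e^(t)/(9*e^(2*t) - 42*e^(t) + 49)
d^2M/dt^2 = (-36*e^(2*t) - 84*e^(t))/(27*e^(3*t) - 189*e^(2*t) + 441*e^(t) - 343)
d^3M/dt^3 = (108*e^(3*t) + 1008*e^(2*t) + 588*e^(t))/(81*e^(4*t) - 756*e^(3*t) + 2646*e^(2*t) - 4116*e^(t) + 2401)
d^4M/dt^4 = (-324*e^(4*t) - 8316*e^(3*t) - 19404*e^(2*t) - 4116*e^(t))/(243*e^(5*t) - 2835*e^(4*t) + 13230*e^(3*t) - 30870*e^(2*t) + 36015*e^(t) - 16807)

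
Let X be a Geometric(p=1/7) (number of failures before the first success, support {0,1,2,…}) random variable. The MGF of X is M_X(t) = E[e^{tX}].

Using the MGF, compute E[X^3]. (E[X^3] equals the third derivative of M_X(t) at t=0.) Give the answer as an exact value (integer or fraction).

M_X(t) = 1/(7*(1 - 6*e^(t)/7))
D^3[M](t) = (216*e^(3*t) + 1008*e^(2*t) + 294*e^(t))/(1296*e^(4*t) - 6048*e^(3*t) + 10584*e^(2*t) - 8232*e^(t) + 2401)

E[X^3] = D^3[M](0) = 1518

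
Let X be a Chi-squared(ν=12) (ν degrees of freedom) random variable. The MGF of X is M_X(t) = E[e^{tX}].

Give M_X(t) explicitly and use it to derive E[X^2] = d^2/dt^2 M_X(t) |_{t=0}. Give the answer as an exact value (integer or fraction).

E[X^2] = d^2M/dt^2 |_{t=0} = 168

M_X(t) = (1 - 2*t)^(-6)
dM/dt = -12/(128*t^7 - 448*t^6 + 672*t^5 - 560*t^4 + 280*t^3 - 84*t^2 + 14*t - 1)
d^2M/dt^2 = 168/(256*t^8 - 1024*t^7 + 1792*t^6 - 1792*t^5 + 1120*t^4 - 448*t^3 + 112*t^2 - 16*t + 1)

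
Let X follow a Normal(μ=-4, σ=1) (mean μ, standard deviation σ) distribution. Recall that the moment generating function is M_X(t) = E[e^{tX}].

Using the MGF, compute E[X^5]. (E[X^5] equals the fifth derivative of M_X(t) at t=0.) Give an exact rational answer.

E[X^5] = M^(5)(0) = -1724

M_X(t) = e^(t^2/2 - 4*t)
M^(5)(t) = (t^5*e^(t^2/2) - 20*t^4*e^(t^2/2) + 170*t^3*e^(t^2/2) - 760*t^2*e^(t^2/2) + 1775*t*e^(t^2/2) - 1724*e^(t^2/2))*e^(-4*t)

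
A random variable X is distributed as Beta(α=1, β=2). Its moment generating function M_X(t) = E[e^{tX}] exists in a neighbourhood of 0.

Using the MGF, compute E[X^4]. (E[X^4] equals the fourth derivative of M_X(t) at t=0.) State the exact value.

E[X^4] = M^(4)(0) = 1/15

M_X(t) = ₁F₁(1; 3; t)
M^(4)(t) = ₁F₁(5; 7; t)/15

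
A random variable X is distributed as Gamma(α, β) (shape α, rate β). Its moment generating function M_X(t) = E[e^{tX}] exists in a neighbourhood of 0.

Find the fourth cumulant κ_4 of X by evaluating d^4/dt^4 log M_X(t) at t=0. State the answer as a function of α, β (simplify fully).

M_X(t) = (β/(β - t))^α
K_X(t) = log M_X(t) = α*(log(β) - log(β - t))
D^4[K](t) = 6*α/(β^4 - 4*β^3*t + 6*β^2*t^2 - 4*β*t^3 + t^4)

κ_4 = D^4[K](0) = 6*α/β^4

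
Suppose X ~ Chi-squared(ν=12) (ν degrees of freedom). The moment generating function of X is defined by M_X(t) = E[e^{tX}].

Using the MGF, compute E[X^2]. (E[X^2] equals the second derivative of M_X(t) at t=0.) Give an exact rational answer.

E[X^2] = M′′(0) = 168

M_X(t) = (1 - 2*t)^(-6)
M′(t) = -12/(128*t^7 - 448*t^6 + 672*t^5 - 560*t^4 + 280*t^3 - 84*t^2 + 14*t - 1)
M′′(t) = 168/(256*t^8 - 1024*t^7 + 1792*t^6 - 1792*t^5 + 1120*t^4 - 448*t^3 + 112*t^2 - 16*t + 1)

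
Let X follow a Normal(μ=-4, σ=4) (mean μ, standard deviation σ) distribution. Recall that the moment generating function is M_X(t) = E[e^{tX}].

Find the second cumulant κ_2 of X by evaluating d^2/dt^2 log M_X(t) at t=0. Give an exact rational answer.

κ_2 = d^2K/dt^2 |_{t=0} = 16

M_X(t) = e^(8*t^2 - 4*t)
K_X(t) = log M_X(t) = 8*t^2 - 4*t
dK/dt = 16*t - 4
d^2K/dt^2 = 16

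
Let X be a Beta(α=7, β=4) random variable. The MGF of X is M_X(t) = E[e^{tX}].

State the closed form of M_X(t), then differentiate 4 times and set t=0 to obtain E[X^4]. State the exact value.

E[X^4] = M^(4)(0) = 30/143

M_X(t) = ₁F₁(7; 11; t)
M^(4)(t) = 30*₁F₁(11; 15; t)/143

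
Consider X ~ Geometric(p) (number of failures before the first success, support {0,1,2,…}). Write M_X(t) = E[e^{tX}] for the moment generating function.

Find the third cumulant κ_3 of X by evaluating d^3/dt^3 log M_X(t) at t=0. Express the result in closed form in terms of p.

M_X(t) = p/(-(1 - p)*e^(t) + 1)
K_X(t) = log M_X(t) = log(p) - log(-(1 - p)*e^(t) + 1)

κ_3 = D^3[K](0) = (p^2 - 3*p + 2)/p^3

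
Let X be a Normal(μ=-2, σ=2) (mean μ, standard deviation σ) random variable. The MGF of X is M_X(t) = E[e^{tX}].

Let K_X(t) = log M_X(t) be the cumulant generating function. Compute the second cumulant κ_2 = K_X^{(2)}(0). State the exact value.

M_X(t) = e^(2*t^2 - 2*t)
K_X(t) = log M_X(t) = 2*t^2 - 2*t
K′(t) = 4*t - 2
K′′(t) = 4

κ_2 = K′′(0) = 4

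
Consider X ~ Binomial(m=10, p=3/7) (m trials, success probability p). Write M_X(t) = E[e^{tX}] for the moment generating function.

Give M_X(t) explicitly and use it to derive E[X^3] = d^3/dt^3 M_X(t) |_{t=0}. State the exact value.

M_X(t) = (3*e^(t)/7 + 4/7)^10

E[X^3] = d^3M/dt^3 |_{t=0} = 37920/343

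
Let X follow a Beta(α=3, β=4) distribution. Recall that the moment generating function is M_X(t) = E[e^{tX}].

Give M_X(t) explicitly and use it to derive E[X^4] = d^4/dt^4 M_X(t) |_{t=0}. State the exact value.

M_X(t) = ₁F₁(3; 7; t)
M^(4)(t) = ₁F₁(7; 11; t)/14

E[X^4] = M^(4)(0) = 1/14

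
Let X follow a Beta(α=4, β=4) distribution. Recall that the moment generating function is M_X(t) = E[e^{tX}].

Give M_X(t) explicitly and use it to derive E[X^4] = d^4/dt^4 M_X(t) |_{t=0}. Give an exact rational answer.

E[X^4] = M′′′′(0) = 7/66

M_X(t) = ₁F₁(4; 8; t)
M′(t) = ₁F₁(5; 9; t)/2
M′′(t) = 5*₁F₁(6; 10; t)/18
M′′′(t) = ₁F₁(7; 11; t)/6
M′′′′(t) = 7*₁F₁(8; 12; t)/66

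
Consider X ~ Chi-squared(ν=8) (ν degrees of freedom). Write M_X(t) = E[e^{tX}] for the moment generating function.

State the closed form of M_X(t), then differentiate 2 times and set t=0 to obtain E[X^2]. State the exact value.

M_X(t) = (1 - 2*t)^(-4)
dM/dt = -8/(32*t^5 - 80*t^4 + 80*t^3 - 40*t^2 + 10*t - 1)
d^2M/dt^2 = 80/(64*t^6 - 192*t^5 + 240*t^4 - 160*t^3 + 60*t^2 - 12*t + 1)

E[X^2] = d^2M/dt^2 |_{t=0} = 80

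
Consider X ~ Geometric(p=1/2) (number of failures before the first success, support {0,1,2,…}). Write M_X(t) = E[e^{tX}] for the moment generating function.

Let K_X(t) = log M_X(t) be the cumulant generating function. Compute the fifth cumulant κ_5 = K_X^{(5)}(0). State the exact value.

M_X(t) = 1/(2*(1 - e^(t)/2))
K_X(t) = log M_X(t) = -log(1 - e^(t)/2) - log(2)
D^5[K](t) = (-2*e^(4*t) - 44*e^(3*t) - 88*e^(2*t) - 16*e^(t))/(e^(5*t) - 10*e^(4*t) + 40*e^(3*t) - 80*e^(2*t) + 80*e^(t) - 32)

κ_5 = D^5[K](0) = 150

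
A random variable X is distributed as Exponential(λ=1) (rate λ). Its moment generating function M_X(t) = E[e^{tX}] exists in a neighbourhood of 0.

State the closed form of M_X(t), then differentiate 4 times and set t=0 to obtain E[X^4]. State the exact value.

E[X^4] = D^4[M](0) = 24

M_X(t) = 1/(1 - t)
D^4[M](t) = -24/(t^5 - 5*t^4 + 10*t^3 - 10*t^2 + 5*t - 1)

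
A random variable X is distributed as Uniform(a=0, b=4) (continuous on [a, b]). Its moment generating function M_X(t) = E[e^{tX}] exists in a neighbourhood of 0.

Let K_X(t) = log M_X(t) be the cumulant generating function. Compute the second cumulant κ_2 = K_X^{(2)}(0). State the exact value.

M_X(t) = (e^(4*t) - 1)/(4*t)
K_X(t) = log M_X(t) = -log(t) + log(e^(4*t) - 1) - 2*log(2)
K′(t) = (4*t*e^(4*t) - e^(4*t) + 1)/(t*e^(4*t) - t)
K′′(t) = (-16*t^2*e^(4*t) + e^(8*t) - 2*e^(4*t) + 1)/(t^2*e^(8*t) - 2*t^2*e^(4*t) + t^2)

κ_2 = K′′(0) = 4/3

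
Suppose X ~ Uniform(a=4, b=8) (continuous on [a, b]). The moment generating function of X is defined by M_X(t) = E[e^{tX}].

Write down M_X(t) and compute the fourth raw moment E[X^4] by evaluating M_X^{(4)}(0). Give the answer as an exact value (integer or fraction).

M_X(t) = (e^(8*t) - e^(4*t))/(4*t)

E[X^4] = D^4[M](0) = 7936/5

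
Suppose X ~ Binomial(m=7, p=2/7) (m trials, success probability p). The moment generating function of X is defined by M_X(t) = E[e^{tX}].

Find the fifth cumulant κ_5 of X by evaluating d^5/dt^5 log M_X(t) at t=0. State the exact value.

M_X(t) = (2*e^(t)/7 + 5/7)^7
K_X(t) = log M_X(t) = 7*log(2*e^(t)/7 + 5/7)
dK/dt = 14*e^(t)/(2*e^(t) + 5)
d^2K/dt^2 = 70*e^(t)/(4*e^(2*t) + 20*e^(t) + 25)
d^3K/dt^3 = (-140*e^(2*t) + 350*e^(t))/(8*e^(3*t) + 60*e^(2*t) + 150*e^(t) + 125)
d^4K/dt^4 = (280*e^(3*t) - 2800*e^(2*t) + 1750*e^(t))/(16*e^(4*t) + 160*e^(3*t) + 600*e^(2*t) + 1000*e^(t) + 625)
d^5K/dt^5 = (-560*e^(4*t) + 15400*e^(3*t) - 38500*e^(2*t) + 8750*e^(t))/(32*e^(5*t) + 400*e^(4*t) + 2000*e^(3*t) + 5000*e^(2*t) + 6250*e^(t) + 3125)

κ_5 = d^5K/dt^5 |_{t=0} = -2130/2401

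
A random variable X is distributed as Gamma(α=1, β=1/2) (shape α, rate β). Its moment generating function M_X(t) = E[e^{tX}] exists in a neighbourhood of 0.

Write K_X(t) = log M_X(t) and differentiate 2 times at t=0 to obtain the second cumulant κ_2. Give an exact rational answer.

M_X(t) = 1/(2*(1/2 - t))
K_X(t) = log M_X(t) = -log(1/2 - t) - log(2)
D^2[K](t) = 4/(4*t^2 - 4*t + 1)

κ_2 = D^2[K](0) = 4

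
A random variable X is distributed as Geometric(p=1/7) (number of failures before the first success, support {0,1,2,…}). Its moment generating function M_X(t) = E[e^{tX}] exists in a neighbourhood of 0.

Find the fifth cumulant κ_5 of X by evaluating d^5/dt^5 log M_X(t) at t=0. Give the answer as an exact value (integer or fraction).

M_X(t) = 1/(7*(1 - 6*e^(t)/7))
K_X(t) = log M_X(t) = -log(1 - 6*e^(t)/7) - log(7)
dK/dt = -6*e^(t)/(6*e^(t) - 7)
d^2K/dt^2 = 42*e^(t)/(36*e^(2*t) - 84*e^(t) + 49)
d^3K/dt^3 = (-252*e^(2*t) - 294*e^(t))/(216*e^(3*t) - 756*e^(2*t) + 882*e^(t) - 343)
d^4K/dt^4 = (1512*e^(3*t) + 7056*e^(2*t) + 2058*e^(t))/(1296*e^(4*t) - 6048*e^(3*t) + 10584*e^(2*t) - 8232*e^(t) + 2401)
d^5K/dt^5 = (-9072*e^(4*t) - 116424*e^(3*t) - 135828*e^(2*t) - 14406*e^(t))/(7776*e^(5*t) - 45360*e^(4*t) + 105840*e^(3*t) - 123480*e^(2*t) + 72030*e^(t) - 16807)

κ_5 = d^5K/dt^5 |_{t=0} = 275730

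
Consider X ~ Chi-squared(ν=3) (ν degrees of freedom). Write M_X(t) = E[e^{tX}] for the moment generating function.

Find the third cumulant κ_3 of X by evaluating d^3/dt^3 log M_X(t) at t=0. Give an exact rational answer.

κ_3 = D^3[K](0) = 24

M_X(t) = (1 - 2*t)^(-3/2)
K_X(t) = log M_X(t) = -3*log(1 - 2*t)/2
D^3[K](t) = -24/(8*t^3 - 12*t^2 + 6*t - 1)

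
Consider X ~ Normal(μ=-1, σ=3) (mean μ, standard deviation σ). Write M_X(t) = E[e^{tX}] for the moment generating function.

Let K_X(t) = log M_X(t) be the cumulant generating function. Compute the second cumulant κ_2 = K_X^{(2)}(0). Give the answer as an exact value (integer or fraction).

κ_2 = d^2K/dt^2 |_{t=0} = 9

M_X(t) = e^(9*t^2/2 - t)
K_X(t) = log M_X(t) = 9*t^2/2 - t
dK/dt = 9*t - 1
d^2K/dt^2 = 9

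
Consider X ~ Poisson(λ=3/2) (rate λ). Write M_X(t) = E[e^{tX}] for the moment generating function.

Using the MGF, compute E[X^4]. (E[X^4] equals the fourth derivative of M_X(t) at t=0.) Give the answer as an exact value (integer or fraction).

E[X^4] = M^(4)(0) = 681/16

M_X(t) = e^(3*e^(t)/2 - 3/2)
M^(4)(t) = (81*e^(4*t)*e^(3*e^(t)/2) + 324*e^(3*t)*e^(3*e^(t)/2) + 252*e^(2*t)*e^(3*e^(t)/2) + 24*e^(t)*e^(3*e^(t)/2))*e^(-3/2)/16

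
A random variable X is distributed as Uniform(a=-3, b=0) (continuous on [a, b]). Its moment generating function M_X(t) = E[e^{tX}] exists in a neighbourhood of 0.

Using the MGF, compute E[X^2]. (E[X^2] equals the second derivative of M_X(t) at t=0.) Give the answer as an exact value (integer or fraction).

M_X(t) = (1 - e^(-3*t))/(3*t)
D^2[M](t) = (-9*t^2 - 6*t + 2*e^(3*t) - 2)*e^(-3*t)/(3*t^3)

E[X^2] = D^2[M](0) = 3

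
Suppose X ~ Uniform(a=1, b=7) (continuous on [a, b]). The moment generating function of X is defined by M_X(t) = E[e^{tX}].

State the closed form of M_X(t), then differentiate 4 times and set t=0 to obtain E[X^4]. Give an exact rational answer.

M_X(t) = (e^(7*t) - e^(t))/(6*t)
D^4[M](t) = (2401*t^4*e^(7*t) - t^4*e^(t) - 1372*t^3*e^(7*t) + 4*t^3*e^(t) + 588*t^2*e^(7*t) - 12*t^2*e^(t) - 168*t*e^(7*t) + 24*t*e^(t) + 24*e^(7*t) - 24*e^(t))/(6*t^5)

E[X^4] = D^4[M](0) = 2801/5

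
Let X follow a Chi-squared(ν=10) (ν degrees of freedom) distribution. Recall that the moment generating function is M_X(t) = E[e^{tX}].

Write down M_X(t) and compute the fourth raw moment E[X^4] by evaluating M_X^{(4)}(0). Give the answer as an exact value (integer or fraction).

E[X^4] = M′′′′(0) = 26880

M_X(t) = (1 - 2*t)^(-5)
M′(t) = 10/(64*t^6 - 192*t^5 + 240*t^4 - 160*t^3 + 60*t^2 - 12*t + 1)
M′′(t) = -120/(128*t^7 - 448*t^6 + 672*t^5 - 560*t^4 + 280*t^3 - 84*t^2 + 14*t - 1)
M′′′(t) = 1680/(256*t^8 - 1024*t^7 + 1792*t^6 - 1792*t^5 + 1120*t^4 - 448*t^3 + 112*t^2 - 16*t + 1)
M′′′′(t) = -26880/(512*t^9 - 2304*t^8 + 4608*t^7 - 5376*t^6 + 4032*t^5 - 2016*t^4 + 672*t^3 - 144*t^2 + 18*t - 1)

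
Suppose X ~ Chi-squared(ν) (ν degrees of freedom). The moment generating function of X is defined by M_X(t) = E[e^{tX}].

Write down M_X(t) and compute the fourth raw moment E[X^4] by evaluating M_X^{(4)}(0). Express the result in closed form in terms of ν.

M_X(t) = (1 - 2*t)^(-ν/2)
M′(t) = -ν/(2*t*(1 - 2*t)^(ν/2) - (1 - 2*t)^(ν/2))
M′′(t) = (ν^2 + 2*ν)/(4*t^2*(1 - 2*t)^(ν/2) - 4*t*(1 - 2*t)^(ν/2) + (1 - 2*t)^(ν/2))
M′′′(t) = (-ν^3 - 6*ν^2 - 8*ν)/(8*t^3*(1 - 2*t)^(ν/2) - 12*t^2*(1 - 2*t)^(ν/2) + 6*t*(1 - 2*t)^(ν/2) - (1 - 2*t)^(ν/2))
M′′′′(t) = (ν^4 + 12*ν^3 + 44*ν^2 + 48*ν)/(16*t^4*(1 - 2*t)^(ν/2) - 32*t^3*(1 - 2*t)^(ν/2) + 24*t^2*(1 - 2*t)^(ν/2) - 8*t*(1 - 2*t)^(ν/2) + (1 - 2*t)^(ν/2))

E[X^4] = M′′′′(0) = ν*(ν^3 + 12*ν^2 + 44*ν + 48)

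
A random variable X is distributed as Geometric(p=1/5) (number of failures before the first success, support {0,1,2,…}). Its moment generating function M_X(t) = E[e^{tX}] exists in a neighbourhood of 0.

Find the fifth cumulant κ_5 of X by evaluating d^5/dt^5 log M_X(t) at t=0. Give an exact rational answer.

κ_5 = d^5K/dt^5 |_{t=0} = 43380

M_X(t) = 1/(5*(1 - 4*e^(t)/5))
K_X(t) = log M_X(t) = -log(1 - 4*e^(t)/5) - log(5)
dK/dt = -4*e^(t)/(4*e^(t) - 5)
d^2K/dt^2 = 20*e^(t)/(16*e^(2*t) - 40*e^(t) + 25)
d^3K/dt^3 = (-80*e^(2*t) - 100*e^(t))/(64*e^(3*t) - 240*e^(2*t) + 300*e^(t) - 125)
d^4K/dt^4 = (320*e^(3*t) + 1600*e^(2*t) + 500*e^(t))/(256*e^(4*t) - 1280*e^(3*t) + 2400*e^(2*t) - 2000*e^(t) + 625)
d^5K/dt^5 = (-1280*e^(4*t) - 17600*e^(3*t) - 22000*e^(2*t) - 2500*e^(t))/(1024*e^(5*t) - 6400*e^(4*t) + 16000*e^(3*t) - 20000*e^(2*t) + 12500*e^(t) - 3125)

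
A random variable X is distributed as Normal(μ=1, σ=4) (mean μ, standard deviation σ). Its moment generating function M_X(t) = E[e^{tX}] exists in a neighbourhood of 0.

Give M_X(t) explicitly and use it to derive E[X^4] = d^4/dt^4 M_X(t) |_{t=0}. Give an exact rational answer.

M_X(t) = e^(8*t^2 + t)
M^(4)(t) = 65536*t^4*e^(t)*e^(8*t^2) + 16384*t^3*e^(t)*e^(8*t^2) + 26112*t^2*e^(t)*e^(8*t^2) + 3136*t*e^(t)*e^(8*t^2) + 865*e^(t)*e^(8*t^2)

E[X^4] = M^(4)(0) = 865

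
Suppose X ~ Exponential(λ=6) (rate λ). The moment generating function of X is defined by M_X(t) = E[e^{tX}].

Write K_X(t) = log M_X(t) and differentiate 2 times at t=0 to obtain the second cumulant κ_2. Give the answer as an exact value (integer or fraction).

κ_2 = d^2K/dt^2 |_{t=0} = 1/36

M_X(t) = 6/(6 - t)
K_X(t) = log M_X(t) = -log(6 - t) + log(6)
dK/dt = -1/(t - 6)
d^2K/dt^2 = 1/(t^2 - 12*t + 36)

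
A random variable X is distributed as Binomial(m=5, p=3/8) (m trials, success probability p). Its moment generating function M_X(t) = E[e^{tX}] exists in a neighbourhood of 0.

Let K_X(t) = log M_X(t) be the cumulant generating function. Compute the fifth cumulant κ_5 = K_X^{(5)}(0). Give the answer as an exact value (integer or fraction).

M_X(t) = (3*e^(t)/8 + 5/8)^5
K_X(t) = log M_X(t) = 5*log(3*e^(t)/8 + 5/8)
D^5[K](t) = (-2025*e^(4*t) + 37125*e^(3*t) - 61875*e^(2*t) + 9375*e^(t))/(243*e^(5*t) + 2025*e^(4*t) + 6750*e^(3*t) + 11250*e^(2*t) + 9375*e^(t) + 3125)

κ_5 = D^5[K](0) = -2175/4096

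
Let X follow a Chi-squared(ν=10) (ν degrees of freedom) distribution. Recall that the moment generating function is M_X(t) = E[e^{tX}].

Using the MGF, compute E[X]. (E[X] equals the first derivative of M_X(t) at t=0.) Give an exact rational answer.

M_X(t) = (1 - 2*t)^(-5)
D[M](t) = 10/(64*t^6 - 192*t^5 + 240*t^4 - 160*t^3 + 60*t^2 - 12*t + 1)

E[X] = D[M](0) = 10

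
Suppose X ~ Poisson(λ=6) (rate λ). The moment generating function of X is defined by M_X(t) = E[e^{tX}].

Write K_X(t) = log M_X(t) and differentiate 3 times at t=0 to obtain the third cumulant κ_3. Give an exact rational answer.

κ_3 = d^3K/dt^3 |_{t=0} = 6

M_X(t) = e^(6*e^(t) - 6)
K_X(t) = log M_X(t) = 6*e^(t) - 6
dK/dt = 6*e^(t)
d^2K/dt^2 = 6*e^(t)
d^3K/dt^3 = 6*e^(t)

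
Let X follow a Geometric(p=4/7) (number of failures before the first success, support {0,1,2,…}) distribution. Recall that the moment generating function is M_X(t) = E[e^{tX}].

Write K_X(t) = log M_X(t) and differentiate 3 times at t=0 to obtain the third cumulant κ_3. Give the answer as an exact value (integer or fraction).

κ_3 = K′′′(0) = 105/32

M_X(t) = 4/(7*(1 - 3*e^(t)/7))
K_X(t) = log M_X(t) = -log(1 - 3*e^(t)/7) - log(7) + 2*log(2)
K′(t) = -3*e^(t)/(3*e^(t) - 7)
K′′(t) = 21*e^(t)/(9*e^(2*t) - 42*e^(t) + 49)
K′′′(t) = (-63*e^(2*t) - 147*e^(t))/(27*e^(3*t) - 189*e^(2*t) + 441*e^(t) - 343)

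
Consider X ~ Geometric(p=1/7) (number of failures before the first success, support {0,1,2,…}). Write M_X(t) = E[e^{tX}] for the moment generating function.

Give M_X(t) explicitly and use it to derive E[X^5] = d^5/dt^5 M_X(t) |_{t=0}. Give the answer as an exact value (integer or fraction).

E[X^5] = M′′′′′(0) = 1277646

M_X(t) = 1/(7*(1 - 6*e^(t)/7))
M′(t) = 6*e^(t)/(36*e^(2*t) - 84*e^(t) + 49)
M′′(t) = (-36*e^(2*t) - 42*e^(t))/(216*e^(3*t) - 756*e^(2*t) + 882*e^(t) - 343)
M′′′(t) = (216*e^(3*t) + 1008*e^(2*t) + 294*e^(t))/(1296*e^(4*t) - 6048*e^(3*t) + 10584*e^(2*t) - 8232*e^(t) + 2401)
M′′′′(t) = (-1296*e^(4*t) - 16632*e^(3*t) - 19404*e^(2*t) - 2058*e^(t))/(7776*e^(5*t) - 45360*e^(4*t) + 105840*e^(3*t) - 123480*e^(2*t) + 72030*e^(t) - 16807)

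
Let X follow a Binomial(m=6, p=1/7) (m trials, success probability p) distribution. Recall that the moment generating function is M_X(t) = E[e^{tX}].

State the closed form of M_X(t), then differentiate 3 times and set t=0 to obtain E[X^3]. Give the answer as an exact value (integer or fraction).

M_X(t) = (e^(t)/7 + 6/7)^6
dM/dt = 6*e^(6*t)/117649 + 180*e^(5*t)/117649 + 2160*e^(4*t)/117649 + 12960*e^(3*t)/117649 + 38880*e^(2*t)/117649 + 46656*e^(t)/117649
d^2M/dt^2 = 36*e^(6*t)/117649 + 900*e^(5*t)/117649 + 8640*e^(4*t)/117649 + 38880*e^(3*t)/117649 + 77760*e^(2*t)/117649 + 46656*e^(t)/117649
d^3M/dt^3 = 216*e^(6*t)/117649 + 4500*e^(5*t)/117649 + 34560*e^(4*t)/117649 + 116640*e^(3*t)/117649 + 155520*e^(2*t)/117649 + 46656*e^(t)/117649

E[X^3] = d^3M/dt^3 |_{t=0} = 1044/343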